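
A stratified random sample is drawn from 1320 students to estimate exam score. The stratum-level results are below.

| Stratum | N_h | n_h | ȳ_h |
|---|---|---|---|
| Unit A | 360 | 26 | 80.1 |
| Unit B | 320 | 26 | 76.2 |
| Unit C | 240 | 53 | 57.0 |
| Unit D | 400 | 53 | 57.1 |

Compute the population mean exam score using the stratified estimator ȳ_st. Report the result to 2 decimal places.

ȳ_st ≈ 67.98

N = Σ N_h = 1320. Stratum weights W_h = N_h/N.
ȳ_st = (360·80.1 + 320·76.2 + 240·57.0 + 400·57.1) / 1320 = 67.9848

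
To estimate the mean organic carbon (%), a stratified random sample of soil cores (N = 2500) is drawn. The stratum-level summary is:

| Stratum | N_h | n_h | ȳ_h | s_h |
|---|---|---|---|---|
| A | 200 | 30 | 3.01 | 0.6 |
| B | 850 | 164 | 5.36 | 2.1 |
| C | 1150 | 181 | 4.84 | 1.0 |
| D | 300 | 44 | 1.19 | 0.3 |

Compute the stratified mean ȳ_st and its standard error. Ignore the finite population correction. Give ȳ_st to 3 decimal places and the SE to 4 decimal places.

ȳ_st ≈ 4.432, SE ≈ 0.0662

ȳ_st = Σ W_h ȳ_h = (200·3.01 + 850·5.36 + 1150·4.84 + 300·1.19)/2500 = 4.43240
V̂(ȳ_st) = Σ W_h² s_h²/n_h, with W_h = N_h/N and N = 2500:
  stratum A: (200/2500)²·0.6²/30 = 7.68e-05
  stratum B: (850/2500)²·2.1²/164 = 0.00310851
  stratum C: (1150/2500)²·1.0²/181 = 0.00116906
  stratum D: (300/2500)²·0.3²/44 = 2.94545e-05
V̂(ȳ_st) = 0.00438383
SE(ȳ_st) = √0.00438383 = 0.0662105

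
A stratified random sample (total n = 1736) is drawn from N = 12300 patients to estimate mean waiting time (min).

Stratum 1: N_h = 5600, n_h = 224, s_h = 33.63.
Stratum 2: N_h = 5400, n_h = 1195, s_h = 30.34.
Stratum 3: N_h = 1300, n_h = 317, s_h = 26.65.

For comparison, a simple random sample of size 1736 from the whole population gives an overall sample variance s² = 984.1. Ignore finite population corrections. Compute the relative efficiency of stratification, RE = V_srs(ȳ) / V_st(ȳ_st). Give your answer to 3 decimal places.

V̂(ȳ_st) = Σ W_h² s_h²/n_h, with W_h = N_h/N and N = 12300:
  stratum 1: (5600/12300)²·33.63²/224 = 1.04658
  stratum 2: (5400/12300)²·30.34²/1195 = 0.148471
  stratum 3: (1300/12300)²·26.65²/317 = 0.0250272
V_st = 1.22008
V_srs = s²/n = 984.1/1736 = 0.566878
Relative efficiency = V_srs / V_st = 0.566878/1.22008 = 0.4646

RE ≈ 0.465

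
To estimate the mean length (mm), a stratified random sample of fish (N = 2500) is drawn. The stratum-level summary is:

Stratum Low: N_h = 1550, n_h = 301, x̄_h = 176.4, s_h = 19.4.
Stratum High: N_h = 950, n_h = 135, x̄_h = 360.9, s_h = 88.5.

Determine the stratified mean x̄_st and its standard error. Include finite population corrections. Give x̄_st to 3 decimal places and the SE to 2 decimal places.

x̄_st = Σ W_h x̄_h = (1550·176.4 + 950·360.9)/2500 = 246.51000
V̂(x̄_st) = Σ W_h² (1 − n_h/N_h) s_h²/n_h, with W_h = N_h/N and N = 2500:
  stratum Low: (1550/2500)²·(1 − 301/1550)·19.4²/301 = 0.387303
  stratum High: (950/2500)²·(1 − 135/950)·88.5²/135 = 7.1871
V̂(x̄_st) = 7.57441
SE(x̄_st) = √7.57441 = 2.75216

x̄_st ≈ 246.510, SE ≈ 2.75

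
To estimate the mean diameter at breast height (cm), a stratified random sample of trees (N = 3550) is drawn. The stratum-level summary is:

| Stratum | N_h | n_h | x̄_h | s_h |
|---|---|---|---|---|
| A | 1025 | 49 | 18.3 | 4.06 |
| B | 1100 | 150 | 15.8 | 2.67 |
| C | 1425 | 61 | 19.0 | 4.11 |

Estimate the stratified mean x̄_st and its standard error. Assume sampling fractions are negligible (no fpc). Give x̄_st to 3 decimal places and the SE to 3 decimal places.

x̄_st ≈ 17.806, SE ≈ 0.278

x̄_st = Σ W_h x̄_h = (1025·18.3 + 1100·15.8 + 1425·19.0)/3550 = 17.80634
V̂(x̄_st) = Σ W_h² s_h²/n_h, with W_h = N_h/N and N = 3550:
  stratum A: (1025/3550)²·4.06²/49 = 0.0280445
  stratum B: (1100/3550)²·2.67²/150 = 0.0045631
  stratum C: (1425/3550)²·4.11²/61 = 0.0446197
V̂(x̄_st) = 0.0772273
SE(x̄_st) = √0.0772273 = 0.277898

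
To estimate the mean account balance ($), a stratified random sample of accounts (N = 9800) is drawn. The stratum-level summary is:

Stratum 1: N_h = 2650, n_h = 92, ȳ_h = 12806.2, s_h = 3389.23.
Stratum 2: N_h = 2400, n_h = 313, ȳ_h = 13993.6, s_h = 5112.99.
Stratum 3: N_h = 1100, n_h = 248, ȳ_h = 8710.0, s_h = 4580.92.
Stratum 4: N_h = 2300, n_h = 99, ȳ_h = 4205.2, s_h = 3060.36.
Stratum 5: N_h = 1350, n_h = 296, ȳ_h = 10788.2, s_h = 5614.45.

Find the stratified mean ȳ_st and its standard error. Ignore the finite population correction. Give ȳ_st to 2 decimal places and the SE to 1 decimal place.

ȳ_st = Σ W_h ȳ_h = (2650·12806.2 + 2400·13993.6 + 1100·8710.0 + 2300·4205.2 + 1350·10788.2)/9800 = 10340.62245
V̂(ȳ_st) = Σ W_h² s_h²/n_h, with W_h = N_h/N and N = 9800:
  stratum 1: (2650/9800)²·3389.23²/92 = 9129.64
  stratum 2: (2400/9800)²·5112.99²/313 = 5009.29
  stratum 3: (1100/9800)²·4580.92²/248 = 1066.07
  stratum 4: (2300/9800)²·3060.36²/99 = 5210.91
  stratum 5: (1350/9800)²·5614.45²/296 = 2020.87
V̂(ȳ_st) = 22436.8
SE(ȳ_st) = √22436.8 = 149.789

ȳ_st ≈ 10340.62, SE ≈ 149.8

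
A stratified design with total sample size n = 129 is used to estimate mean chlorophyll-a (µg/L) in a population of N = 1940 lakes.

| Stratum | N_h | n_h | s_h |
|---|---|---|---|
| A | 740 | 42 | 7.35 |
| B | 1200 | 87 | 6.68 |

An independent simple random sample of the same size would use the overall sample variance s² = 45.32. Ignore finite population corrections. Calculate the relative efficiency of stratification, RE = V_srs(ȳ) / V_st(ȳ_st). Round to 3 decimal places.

RE ≈ 0.916

V̂(ȳ_st) = Σ W_h² s_h²/n_h, with W_h = N_h/N and N = 1940:
  stratum A: (740/1940)²·7.35²/42 = 0.187148
  stratum B: (1200/1940)²·6.68²/87 = 0.196242
V_st = 0.38339
V_srs = s²/n = 45.32/129 = 0.351318
Relative efficiency = V_srs / V_st = 0.351318/0.38339 = 0.9163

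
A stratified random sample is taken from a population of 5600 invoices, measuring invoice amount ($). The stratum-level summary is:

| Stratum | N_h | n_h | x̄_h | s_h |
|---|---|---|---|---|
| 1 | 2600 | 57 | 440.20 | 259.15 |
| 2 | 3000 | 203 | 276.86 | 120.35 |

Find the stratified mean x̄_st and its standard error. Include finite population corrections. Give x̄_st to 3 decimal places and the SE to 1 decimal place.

x̄_st ≈ 352.696, SE ≈ 16.4

x̄_st = Σ W_h x̄_h = (2600·440.20 + 3000·276.86)/5600 = 352.69643
V̂(x̄_st) = Σ W_h² (1 − n_h/N_h) s_h²/n_h, with W_h = N_h/N and N = 5600:
  stratum 1: (2600/5600)²·(1 − 57/2600)·259.15²/57 = 248.411
  stratum 2: (3000/5600)²·(1 − 203/3000)·120.35²/203 = 19.0912
V̂(x̄_st) = 267.502
SE(x̄_st) = √267.502 = 16.3555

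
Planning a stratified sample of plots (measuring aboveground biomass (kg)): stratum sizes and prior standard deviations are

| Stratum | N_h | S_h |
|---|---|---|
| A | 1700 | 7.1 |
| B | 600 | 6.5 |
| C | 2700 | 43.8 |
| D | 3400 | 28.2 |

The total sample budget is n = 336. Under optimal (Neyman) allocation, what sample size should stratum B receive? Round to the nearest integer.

Neyman allocation: n_h = n · N_h S_h / Σ N_i S_i, with n = 336.
  stratum A: N_h·S_h = 1700·7.1 = 12070.00
  stratum B: N_h·S_h = 600·6.5 = 3900.00
  stratum C: N_h·S_h = 2700·43.8 = 118260.00
  stratum D: N_h·S_h = 3400·28.2 = 95880.00
Σ N_h S_h = 230110.00
n for stratum B = 336·3900.00/230110.00 = 5.695 → 6

6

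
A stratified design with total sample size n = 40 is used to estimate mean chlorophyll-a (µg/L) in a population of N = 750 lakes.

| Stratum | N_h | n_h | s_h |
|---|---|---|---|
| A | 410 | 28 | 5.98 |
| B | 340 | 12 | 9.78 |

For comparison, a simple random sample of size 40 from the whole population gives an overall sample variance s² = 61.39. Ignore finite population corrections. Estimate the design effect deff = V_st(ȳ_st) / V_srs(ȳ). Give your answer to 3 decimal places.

V̂(ȳ_st) = Σ W_h² s_h²/n_h, with W_h = N_h/N and N = 750:
  stratum A: (410/750)²·5.98²/28 = 0.381671
  stratum B: (340/750)²·9.78²/12 = 1.63807
V_st = 2.01974
V_srs = s²/n = 61.39/40 = 1.53475
deff = V_st / V_srs = 2.01974/1.53475 = 1.3160

deff ≈ 1.316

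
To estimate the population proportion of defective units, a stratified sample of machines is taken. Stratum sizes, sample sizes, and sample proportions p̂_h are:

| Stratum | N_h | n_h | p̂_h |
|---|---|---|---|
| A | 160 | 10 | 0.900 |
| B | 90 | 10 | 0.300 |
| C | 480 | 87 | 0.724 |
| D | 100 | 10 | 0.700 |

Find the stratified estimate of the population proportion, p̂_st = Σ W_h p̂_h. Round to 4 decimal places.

N = 830; stratum weights W_h = N_h/N.
p̂_st = Σ W_h p̂_h = (160·0.900 + 90·0.300 + 480·0.724 + 100·0.700)/830 = 0.70906

p̂_st ≈ 0.7091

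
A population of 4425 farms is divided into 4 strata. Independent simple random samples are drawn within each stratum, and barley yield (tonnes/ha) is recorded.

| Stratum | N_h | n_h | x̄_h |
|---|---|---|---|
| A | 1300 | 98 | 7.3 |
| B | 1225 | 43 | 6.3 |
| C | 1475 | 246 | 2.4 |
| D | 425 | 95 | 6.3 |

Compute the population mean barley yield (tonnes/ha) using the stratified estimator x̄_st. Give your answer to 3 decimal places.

x̄_st ≈ 5.294

N = Σ N_h = 4425. Stratum weights W_h = N_h/N.
x̄_st = (1300·7.3 + 1225·6.3 + 1475·2.4 + 425·6.3) / 4425 = 5.29379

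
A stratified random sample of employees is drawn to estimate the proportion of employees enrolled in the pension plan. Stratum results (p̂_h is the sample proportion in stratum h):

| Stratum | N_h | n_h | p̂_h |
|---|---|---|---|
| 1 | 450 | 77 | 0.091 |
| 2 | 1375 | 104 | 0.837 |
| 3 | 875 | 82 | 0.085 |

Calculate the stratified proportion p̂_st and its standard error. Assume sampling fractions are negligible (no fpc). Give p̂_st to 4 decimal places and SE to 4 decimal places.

N = 2700; stratum weights W_h = N_h/N.
p̂_st = Σ W_h p̂_h = (450·0.091 + 1375·0.837 + 875·0.085)/2700 = 0.46896
V̂(p̂_st) = Σ W_h² p̂_h(1−p̂_h)/(n_h−1):
  stratum 1: (450/2700)²·0.091·0.909/76 = 3.02336e-05
  stratum 2: (1375/2700)²·0.837·0.163/103 = 0.000343521
  stratum 3: (875/2700)²·0.085·0.915/81 = 0.000100842
V̂(p̂_st) = 0.000474597; SE = √V̂ = 0.0217853

p̂_st ≈ 0.4690, SE ≈ 0.0218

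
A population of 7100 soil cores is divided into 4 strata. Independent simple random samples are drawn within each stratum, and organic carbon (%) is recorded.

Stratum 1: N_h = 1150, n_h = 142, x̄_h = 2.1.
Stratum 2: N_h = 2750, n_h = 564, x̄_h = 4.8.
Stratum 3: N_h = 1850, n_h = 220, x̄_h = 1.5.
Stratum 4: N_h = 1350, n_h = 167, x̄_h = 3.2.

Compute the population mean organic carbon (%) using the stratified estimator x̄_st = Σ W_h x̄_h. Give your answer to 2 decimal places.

x̄_st ≈ 3.20

N = Σ N_h = 7100. Stratum weights W_h = N_h/N.
x̄_st = (1150·2.1 + 2750·4.8 + 1850·1.5 + 1350·3.2) / 7100 = 3.1986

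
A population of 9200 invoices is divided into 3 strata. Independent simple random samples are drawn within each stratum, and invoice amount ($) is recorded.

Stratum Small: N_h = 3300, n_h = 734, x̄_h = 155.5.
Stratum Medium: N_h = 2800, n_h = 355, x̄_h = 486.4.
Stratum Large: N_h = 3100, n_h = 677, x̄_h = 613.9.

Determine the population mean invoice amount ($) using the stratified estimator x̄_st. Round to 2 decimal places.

x̄_st ≈ 410.67

N = Σ N_h = 9200. Stratum weights W_h = N_h/N.
x̄_st = (3300·155.5 + 2800·486.4 + 3100·613.9) / 9200 = 410.6696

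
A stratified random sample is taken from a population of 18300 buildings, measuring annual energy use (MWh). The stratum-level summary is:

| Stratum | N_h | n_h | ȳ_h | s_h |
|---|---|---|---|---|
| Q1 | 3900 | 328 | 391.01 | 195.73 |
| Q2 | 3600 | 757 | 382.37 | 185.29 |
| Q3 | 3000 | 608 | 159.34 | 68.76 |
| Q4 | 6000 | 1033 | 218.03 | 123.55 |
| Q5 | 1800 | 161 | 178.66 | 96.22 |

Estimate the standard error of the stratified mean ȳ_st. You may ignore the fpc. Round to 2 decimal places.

V̂(ȳ_st) = Σ W_h² s_h²/n_h, with W_h = N_h/N and N = 18300:
  stratum Q1: (3900/18300)²·195.73²/328 = 5.30479
  stratum Q2: (3600/18300)²·185.29²/757 = 1.75514
  stratum Q3: (3000/18300)²·68.76²/608 = 0.208982
  stratum Q4: (6000/18300)²·123.55²/1033 = 1.58849
  stratum Q5: (1800/18300)²·96.22²/161 = 0.556349
V̂(ȳ_st) = 9.41375
SE(ȳ_st) = √9.41375 = 3.06818

SE(ȳ_st) ≈ 3.07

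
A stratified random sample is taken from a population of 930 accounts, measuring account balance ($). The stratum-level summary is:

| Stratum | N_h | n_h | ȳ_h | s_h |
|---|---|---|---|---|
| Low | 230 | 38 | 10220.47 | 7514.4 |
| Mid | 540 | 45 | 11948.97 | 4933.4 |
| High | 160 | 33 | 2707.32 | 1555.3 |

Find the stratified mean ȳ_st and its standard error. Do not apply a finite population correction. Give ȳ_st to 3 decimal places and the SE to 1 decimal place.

ȳ_st = Σ W_h ȳ_h = (230·10220.47 + 540·11948.97 + 160·2707.32)/930 = 9931.53022
V̂(ȳ_st) = Σ W_h² s_h²/n_h, with W_h = N_h/N and N = 930:
  stratum Low: (230/930)²·7514.4²/38 = 90885.5
  stratum Mid: (540/930)²·4933.4²/45 = 182348
  stratum High: (160/930)²·1555.3²/33 = 2169.64
V̂(ȳ_st) = 275404
SE(ȳ_st) = √275404 = 524.789

ȳ_st ≈ 9931.530, SE ≈ 524.8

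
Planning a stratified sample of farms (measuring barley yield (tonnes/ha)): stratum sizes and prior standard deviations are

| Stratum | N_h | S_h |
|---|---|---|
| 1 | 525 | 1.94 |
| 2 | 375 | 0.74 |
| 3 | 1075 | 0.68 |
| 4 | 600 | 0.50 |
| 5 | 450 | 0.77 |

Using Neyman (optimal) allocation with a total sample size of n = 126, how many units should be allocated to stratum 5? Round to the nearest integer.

16

Neyman allocation: n_h = n · N_h S_h / Σ N_i S_i, with n = 126.
  stratum 1: N_h·S_h = 525·1.94 = 1018.50
  stratum 2: N_h·S_h = 375·0.74 = 277.50
  stratum 3: N_h·S_h = 1075·0.68 = 731.00
  stratum 4: N_h·S_h = 600·0.50 = 300.00
  stratum 5: N_h·S_h = 450·0.77 = 346.50
Σ N_h S_h = 2673.50
n for stratum 5 = 126·346.50/2673.50 = 16.330 → 16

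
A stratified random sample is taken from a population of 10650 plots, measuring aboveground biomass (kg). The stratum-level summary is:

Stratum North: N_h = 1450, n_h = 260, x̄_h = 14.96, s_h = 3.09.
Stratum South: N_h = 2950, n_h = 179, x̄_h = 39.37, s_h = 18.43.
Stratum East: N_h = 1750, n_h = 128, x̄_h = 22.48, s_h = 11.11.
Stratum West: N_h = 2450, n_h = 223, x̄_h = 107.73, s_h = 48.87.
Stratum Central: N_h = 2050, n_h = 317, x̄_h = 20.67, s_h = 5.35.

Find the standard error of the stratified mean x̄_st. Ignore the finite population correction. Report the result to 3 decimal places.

V̂(x̄_st) = Σ W_h² s_h²/n_h, with W_h = N_h/N and N = 10650:
  stratum North: (1450/10650)²·3.09²/260 = 0.000680739
  stratum South: (2950/10650)²·18.43²/179 = 0.145594
  stratum East: (1750/10650)²·11.11²/128 = 0.0260372
  stratum West: (2450/10650)²·48.87²/223 = 0.566778
  stratum Central: (2050/10650)²·5.35²/317 = 0.00334547
V̂(x̄_st) = 0.742435
SE(x̄_st) = √0.742435 = 0.861647

SE(x̄_st) ≈ 0.862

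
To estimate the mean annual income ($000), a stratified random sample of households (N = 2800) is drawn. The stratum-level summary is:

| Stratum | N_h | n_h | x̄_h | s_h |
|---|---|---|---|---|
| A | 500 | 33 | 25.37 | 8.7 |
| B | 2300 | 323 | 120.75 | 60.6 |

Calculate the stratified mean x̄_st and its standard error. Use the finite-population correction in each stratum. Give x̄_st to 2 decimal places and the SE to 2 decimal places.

x̄_st ≈ 103.72, SE ≈ 2.58

x̄_st = Σ W_h x̄_h = (500·25.37 + 2300·120.75)/2800 = 103.71786
V̂(x̄_st) = Σ W_h² (1 − n_h/N_h) s_h²/n_h, with W_h = N_h/N and N = 2800:
  stratum A: (500/2800)²·(1 − 33/500)·8.7²/33 = 0.0683117
  stratum B: (2300/2800)²·(1 − 323/2300)·60.6²/323 = 6.59419
V̂(x̄_st) = 6.6625
SE(x̄_st) = √6.6625 = 2.58118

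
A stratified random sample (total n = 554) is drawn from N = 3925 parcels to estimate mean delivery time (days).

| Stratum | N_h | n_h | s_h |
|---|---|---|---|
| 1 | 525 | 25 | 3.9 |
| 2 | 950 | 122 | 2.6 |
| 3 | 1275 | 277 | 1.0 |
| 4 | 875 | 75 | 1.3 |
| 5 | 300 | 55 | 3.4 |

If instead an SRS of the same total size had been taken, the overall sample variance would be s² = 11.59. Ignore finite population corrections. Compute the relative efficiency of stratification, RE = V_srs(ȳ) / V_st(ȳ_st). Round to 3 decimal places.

RE ≈ 1.241

V̂(ȳ_st) = Σ W_h² s_h²/n_h, with W_h = N_h/N and N = 3925:
  stratum 1: (525/3925)²·3.9²/25 = 0.010885
  stratum 2: (950/3925)²·2.6²/122 = 0.00324605
  stratum 3: (1275/3925)²·1.0²/277 = 0.000380944
  stratum 4: (875/3925)²·1.3²/75 = 0.00111986
  stratum 5: (300/3925)²·3.4²/55 = 0.00122789
V_st = 0.0168597
V_srs = s²/n = 11.59/554 = 0.0209206
Relative efficiency = V_srs / V_st = 0.0209206/0.0168597 = 1.2409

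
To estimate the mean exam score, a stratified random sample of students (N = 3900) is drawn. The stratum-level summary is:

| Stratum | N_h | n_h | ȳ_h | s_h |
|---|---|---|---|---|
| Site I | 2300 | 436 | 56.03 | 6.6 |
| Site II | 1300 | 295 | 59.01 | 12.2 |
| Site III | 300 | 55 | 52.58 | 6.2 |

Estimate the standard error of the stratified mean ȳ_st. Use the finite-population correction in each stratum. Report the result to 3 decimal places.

SE(ȳ_st) ≈ 0.274

V̂(ȳ_st) = Σ W_h² (1 − n_h/N_h) s_h²/n_h, with W_h = N_h/N and N = 3900:
  stratum Site I: (2300/3900)²·(1 − 436/2300)·6.6²/436 = 0.0281609
  stratum Site II: (1300/3900)²·(1 − 295/1300)·12.2²/295 = 0.0433389
  stratum Site III: (300/3900)²·(1 − 55/300)·6.2²/55 = 0.00337737
V̂(ȳ_st) = 0.0748771
SE(ȳ_st) = √0.0748771 = 0.273637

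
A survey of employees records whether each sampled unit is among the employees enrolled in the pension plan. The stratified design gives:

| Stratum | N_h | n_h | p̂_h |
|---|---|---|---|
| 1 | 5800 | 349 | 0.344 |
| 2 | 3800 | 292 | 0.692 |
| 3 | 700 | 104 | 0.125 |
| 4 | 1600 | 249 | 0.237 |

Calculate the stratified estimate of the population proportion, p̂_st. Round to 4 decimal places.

p̂_st ≈ 0.4279

N = 11900; stratum weights W_h = N_h/N.
p̂_st = Σ W_h p̂_h = (5800·0.344 + 3800·0.692 + 700·0.125 + 1600·0.237)/11900 = 0.42786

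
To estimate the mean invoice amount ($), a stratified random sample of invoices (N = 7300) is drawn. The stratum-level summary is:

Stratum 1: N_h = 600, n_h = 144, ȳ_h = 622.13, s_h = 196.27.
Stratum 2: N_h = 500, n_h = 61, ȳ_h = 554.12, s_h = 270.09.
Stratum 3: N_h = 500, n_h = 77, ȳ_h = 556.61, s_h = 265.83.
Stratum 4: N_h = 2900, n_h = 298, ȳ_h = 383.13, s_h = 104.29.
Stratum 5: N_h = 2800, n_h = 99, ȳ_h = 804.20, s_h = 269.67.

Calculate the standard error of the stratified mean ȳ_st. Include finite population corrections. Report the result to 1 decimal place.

V̂(ȳ_st) = Σ W_h² (1 − n_h/N_h) s_h²/n_h, with W_h = N_h/N and N = 7300:
  stratum 1: (600/7300)²·(1 − 144/600)·196.27²/144 = 1.37346
  stratum 2: (500/7300)²·(1 − 61/500)·270.09²/61 = 4.92579
  stratum 3: (500/7300)²·(1 − 77/500)·265.83²/77 = 3.64235
  stratum 4: (2900/7300)²·(1 − 298/2900)·104.29²/298 = 5.16807
  stratum 5: (2800/7300)²·(1 − 99/2800)·269.67²/99 = 104.248
V̂(ȳ_st) = 119.357
SE(ȳ_st) = √119.357 = 10.9251

SE(ȳ_st) ≈ 10.9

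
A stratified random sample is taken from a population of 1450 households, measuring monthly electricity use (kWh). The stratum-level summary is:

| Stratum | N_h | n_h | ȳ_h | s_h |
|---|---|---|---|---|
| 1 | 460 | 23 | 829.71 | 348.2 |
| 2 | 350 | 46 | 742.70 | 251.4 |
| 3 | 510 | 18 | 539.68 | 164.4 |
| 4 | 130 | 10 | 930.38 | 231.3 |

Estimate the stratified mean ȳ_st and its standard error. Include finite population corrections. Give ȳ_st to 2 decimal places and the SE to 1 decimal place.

ȳ_st ≈ 715.72, SE ≈ 28.2

ȳ_st = Σ W_h ȳ_h = (460·829.71 + 350·742.70 + 510·539.68 + 130·930.38)/1450 = 715.72262
V̂(ȳ_st) = Σ W_h² (1 − n_h/N_h) s_h²/n_h, with W_h = N_h/N and N = 1450:
  stratum 1: (460/1450)²·(1 − 23/460)·348.2²/23 = 504.003
  stratum 2: (350/1450)²·(1 − 46/350)·251.4²/46 = 69.531
  stratum 3: (510/1450)²·(1 − 18/510)·164.4²/18 = 179.197
  stratum 4: (130/1450)²·(1 − 10/130)·231.3²/10 = 39.6954
V̂(ȳ_st) = 792.426
SE(ȳ_st) = √792.426 = 28.1501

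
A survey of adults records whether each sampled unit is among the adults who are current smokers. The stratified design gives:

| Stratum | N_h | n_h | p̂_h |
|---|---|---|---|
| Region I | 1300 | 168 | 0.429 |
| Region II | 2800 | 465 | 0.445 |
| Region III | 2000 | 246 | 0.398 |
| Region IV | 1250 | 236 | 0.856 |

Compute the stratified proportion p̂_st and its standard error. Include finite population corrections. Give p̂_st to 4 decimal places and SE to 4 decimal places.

p̂_st ≈ 0.4993, SE ≈ 0.0134

N = 7350; stratum weights W_h = N_h/N.
p̂_st = Σ W_h p̂_h = (1300·0.429 + 2800·0.445 + 2000·0.398 + 1250·0.856)/7350 = 0.49928
V̂(p̂_st) = Σ W_h² (1 − n_h/N_h) p̂_h(1−p̂_h)/(n_h−1):
  stratum Region I: (1300/7350)²·(1 − 168/1300)·0.429·0.571/167 = 3.99569e-05
  stratum Region II: (2800/7350)²·(1 − 465/2800)·0.445·0.555/464 = 6.44177e-05
  stratum Region III: (2000/7350)²·(1 − 246/2000)·0.398·0.602/245 = 6.35036e-05
  stratum Region IV: (1250/7350)²·(1 − 236/1250)·0.856·0.144/235 = 1.23067e-05
V̂(p̂_st) = 0.000180185; SE = √V̂ = 0.0134233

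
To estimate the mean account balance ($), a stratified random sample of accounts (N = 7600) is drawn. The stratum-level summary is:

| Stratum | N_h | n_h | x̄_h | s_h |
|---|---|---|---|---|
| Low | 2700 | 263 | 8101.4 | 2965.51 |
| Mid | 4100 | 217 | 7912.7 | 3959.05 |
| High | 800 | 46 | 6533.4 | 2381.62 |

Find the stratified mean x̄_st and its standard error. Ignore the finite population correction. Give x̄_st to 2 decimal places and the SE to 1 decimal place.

x̄_st = Σ W_h x̄_h = (2700·8101.4 + 4100·7912.7 + 800·6533.4)/7600 = 7834.54868
V̂(x̄_st) = Σ W_h² s_h²/n_h, with W_h = N_h/N and N = 7600:
  stratum Low: (2700/7600)²·2965.51²/263 = 4220.3
  stratum Mid: (4100/7600)²·3959.05²/217 = 21021.5
  stratum High: (800/7600)²·2381.62²/46 = 1366.28
V̂(x̄_st) = 26608
SE(x̄_st) = √26608 = 163.12

x̄_st ≈ 7834.55, SE ≈ 163.1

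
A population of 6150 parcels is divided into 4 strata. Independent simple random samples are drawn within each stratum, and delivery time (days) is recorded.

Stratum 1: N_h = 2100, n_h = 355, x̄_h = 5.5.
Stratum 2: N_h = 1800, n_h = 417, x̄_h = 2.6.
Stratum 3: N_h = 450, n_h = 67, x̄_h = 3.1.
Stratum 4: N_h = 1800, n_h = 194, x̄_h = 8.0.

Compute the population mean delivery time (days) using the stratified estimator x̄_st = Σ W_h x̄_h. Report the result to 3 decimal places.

N = Σ N_h = 6150. Stratum weights W_h = N_h/N.
x̄_st = (2100·5.5 + 1800·2.6 + 450·3.1 + 1800·8.0) / 6150 = 5.20732

x̄_st ≈ 5.207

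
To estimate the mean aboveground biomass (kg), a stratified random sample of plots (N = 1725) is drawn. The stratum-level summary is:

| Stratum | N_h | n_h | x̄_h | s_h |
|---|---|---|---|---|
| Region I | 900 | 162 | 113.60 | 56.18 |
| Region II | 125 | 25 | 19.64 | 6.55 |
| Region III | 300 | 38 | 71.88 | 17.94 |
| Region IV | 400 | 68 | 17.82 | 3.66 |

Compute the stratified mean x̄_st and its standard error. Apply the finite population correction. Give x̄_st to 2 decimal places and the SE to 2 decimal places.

x̄_st ≈ 77.33, SE ≈ 2.14

x̄_st = Σ W_h x̄_h = (900·113.60 + 125·19.64 + 300·71.88 + 400·17.82)/1725 = 77.32580
V̂(x̄_st) = Σ W_h² (1 − n_h/N_h) s_h²/n_h, with W_h = N_h/N and N = 1725:
  stratum Region I: (900/1725)²·(1 − 162/900)·56.18²/162 = 4.3488
  stratum Region II: (125/1725)²·(1 − 25/125)·6.55²/25 = 0.00720899
  stratum Region III: (300/1725)²·(1 − 38/300)·17.94²/38 = 0.22372
  stratum Region IV: (400/1725)²·(1 − 68/400)·3.66²/68 = 0.00879171
V̂(x̄_st) = 4.58852
SE(x̄_st) = √4.58852 = 2.14208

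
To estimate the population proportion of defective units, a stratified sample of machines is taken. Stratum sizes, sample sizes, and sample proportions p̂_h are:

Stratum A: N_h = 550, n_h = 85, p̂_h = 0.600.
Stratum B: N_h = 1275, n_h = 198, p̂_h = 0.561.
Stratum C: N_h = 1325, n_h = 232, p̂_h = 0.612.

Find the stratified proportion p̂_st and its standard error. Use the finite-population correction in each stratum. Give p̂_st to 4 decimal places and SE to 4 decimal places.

p̂_st ≈ 0.5893, SE ≈ 0.0199

N = 3150; stratum weights W_h = N_h/N.
p̂_st = Σ W_h p̂_h = (550·0.600 + 1275·0.561 + 1325·0.612)/3150 = 0.58926
V̂(p̂_st) = Σ W_h² (1 − n_h/N_h) p̂_h(1−p̂_h)/(n_h−1):
  stratum A: (550/3150)²·(1 − 85/550)·0.600·0.400/84 = 7.36422e-05
  stratum B: (1275/3150)²·(1 − 198/1275)·0.561·0.439/197 = 0.000173008
  stratum C: (1325/3150)²·(1 − 232/1325)·0.612·0.388/231 = 0.000150033
V̂(p̂_st) = 0.000396683; SE = √V̂ = 0.0199169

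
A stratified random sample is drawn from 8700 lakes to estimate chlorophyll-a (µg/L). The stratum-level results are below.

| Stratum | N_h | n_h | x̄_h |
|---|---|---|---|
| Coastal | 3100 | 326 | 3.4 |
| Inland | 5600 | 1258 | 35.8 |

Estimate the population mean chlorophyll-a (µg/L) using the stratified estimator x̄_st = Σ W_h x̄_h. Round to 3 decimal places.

x̄_st ≈ 24.255

N = Σ N_h = 8700. Stratum weights W_h = N_h/N.
x̄_st = (3100·3.4 + 5600·35.8) / 8700 = 24.25517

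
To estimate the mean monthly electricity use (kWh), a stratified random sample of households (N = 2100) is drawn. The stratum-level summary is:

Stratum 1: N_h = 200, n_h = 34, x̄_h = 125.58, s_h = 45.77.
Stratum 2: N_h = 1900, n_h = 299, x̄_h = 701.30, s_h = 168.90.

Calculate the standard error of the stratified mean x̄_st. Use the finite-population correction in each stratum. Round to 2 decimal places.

V̂(x̄_st) = Σ W_h² (1 − n_h/N_h) s_h²/n_h, with W_h = N_h/N and N = 2100:
  stratum 1: (200/2100)²·(1 − 34/200)·45.77²/34 = 0.463855
  stratum 2: (1900/2100)²·(1 − 299/1900)·168.90²/299 = 65.8104
V̂(x̄_st) = 66.2742
SE(x̄_st) = √66.2742 = 8.1409

SE(x̄_st) ≈ 8.14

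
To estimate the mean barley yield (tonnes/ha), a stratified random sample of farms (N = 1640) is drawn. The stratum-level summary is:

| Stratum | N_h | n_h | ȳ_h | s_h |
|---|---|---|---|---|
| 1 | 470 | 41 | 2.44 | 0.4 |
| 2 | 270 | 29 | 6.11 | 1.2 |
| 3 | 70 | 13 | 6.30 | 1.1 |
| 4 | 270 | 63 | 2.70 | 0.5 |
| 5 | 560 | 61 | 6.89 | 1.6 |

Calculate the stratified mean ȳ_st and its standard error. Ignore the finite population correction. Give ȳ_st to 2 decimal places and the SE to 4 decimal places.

ȳ_st = Σ W_h ȳ_h = (470·2.44 + 270·6.11 + 70·6.30 + 270·2.70 + 560·6.89)/1640 = 4.77128
V̂(ȳ_st) = Σ W_h² s_h²/n_h, with W_h = N_h/N and N = 1640:
  stratum 1: (470/1640)²·0.4²/41 = 0.000320512
  stratum 2: (270/1640)²·1.2²/29 = 0.00134587
  stratum 3: (70/1640)²·1.1²/13 = 0.000169571
  stratum 4: (270/1640)²·0.5²/63 = 0.000107557
  stratum 5: (560/1640)²·1.6²/61 = 0.00489326
V̂(ȳ_st) = 0.00683678
SE(ȳ_st) = √0.00683678 = 0.0826848

ȳ_st ≈ 4.77, SE ≈ 0.0827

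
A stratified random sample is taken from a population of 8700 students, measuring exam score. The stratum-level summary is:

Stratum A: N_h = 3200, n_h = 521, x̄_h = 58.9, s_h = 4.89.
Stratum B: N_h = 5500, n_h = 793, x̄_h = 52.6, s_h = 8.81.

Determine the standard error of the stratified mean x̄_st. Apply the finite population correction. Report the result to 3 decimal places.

V̂(x̄_st) = Σ W_h² (1 − n_h/N_h) s_h²/n_h, with W_h = N_h/N and N = 8700:
  stratum A: (3200/8700)²·(1 − 521/3200)·4.89²/521 = 0.00519833
  stratum B: (5500/8700)²·(1 − 793/5500)·8.81²/793 = 0.033477
V̂(x̄_st) = 0.0386754
SE(x̄_st) = √0.0386754 = 0.196661

SE(x̄_st) ≈ 0.197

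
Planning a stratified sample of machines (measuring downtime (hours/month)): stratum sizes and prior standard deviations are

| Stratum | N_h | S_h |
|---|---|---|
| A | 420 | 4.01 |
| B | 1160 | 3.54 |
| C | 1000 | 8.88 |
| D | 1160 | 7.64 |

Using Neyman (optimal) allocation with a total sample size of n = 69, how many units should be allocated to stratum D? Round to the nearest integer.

26

Neyman allocation: n_h = n · N_h S_h / Σ N_i S_i, with n = 69.
  stratum A: N_h·S_h = 420·4.01 = 1684.20
  stratum B: N_h·S_h = 1160·3.54 = 4106.40
  stratum C: N_h·S_h = 1000·8.88 = 8880.00
  stratum D: N_h·S_h = 1160·7.64 = 8862.40
Σ N_h S_h = 23533.00
n for stratum D = 69·8862.40/23533.00 = 25.985 → 26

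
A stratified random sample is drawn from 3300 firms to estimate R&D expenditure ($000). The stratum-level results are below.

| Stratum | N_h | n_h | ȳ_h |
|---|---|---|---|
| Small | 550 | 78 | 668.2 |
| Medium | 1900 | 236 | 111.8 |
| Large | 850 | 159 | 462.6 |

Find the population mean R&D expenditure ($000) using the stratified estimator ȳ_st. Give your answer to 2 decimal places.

N = Σ N_h = 3300. Stratum weights W_h = N_h/N.
ȳ_st = (550·668.2 + 1900·111.8 + 850·462.6) / 3300 = 294.8909

ȳ_st ≈ 294.89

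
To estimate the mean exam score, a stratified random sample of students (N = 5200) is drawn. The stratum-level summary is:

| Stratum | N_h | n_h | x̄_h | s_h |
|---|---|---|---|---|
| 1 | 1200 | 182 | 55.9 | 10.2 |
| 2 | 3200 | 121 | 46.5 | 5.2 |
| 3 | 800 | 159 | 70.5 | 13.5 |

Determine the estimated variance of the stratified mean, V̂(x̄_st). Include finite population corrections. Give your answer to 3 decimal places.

V̂(x̄_st) = Σ W_h² (1 − n_h/N_h) s_h²/n_h, with W_h = N_h/N and N = 5200:
  stratum 1: (1200/5200)²·(1 − 182/1200)·10.2²/182 = 0.0258257
  stratum 2: (3200/5200)²·(1 − 121/3200)·5.2²/121 = 0.0814281
  stratum 3: (800/5200)²·(1 − 159/800)·13.5²/159 = 0.0217376
V̂(x̄_st) = 0.128991

V̂(x̄_st) ≈ 0.129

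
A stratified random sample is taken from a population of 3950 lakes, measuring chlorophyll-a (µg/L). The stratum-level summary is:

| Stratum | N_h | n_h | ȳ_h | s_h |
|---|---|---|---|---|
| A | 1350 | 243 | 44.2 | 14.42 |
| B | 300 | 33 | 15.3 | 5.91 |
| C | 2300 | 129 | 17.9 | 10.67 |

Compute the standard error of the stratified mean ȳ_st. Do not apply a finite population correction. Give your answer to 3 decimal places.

SE(ȳ_st) ≈ 0.637

V̂(ȳ_st) = Σ W_h² s_h²/n_h, with W_h = N_h/N and N = 3950:
  stratum A: (1350/3950)²·14.42²/243 = 0.0999534
  stratum B: (300/3950)²·5.91²/33 = 0.00610533
  stratum C: (2300/3950)²·10.67²/129 = 0.299227
V̂(ȳ_st) = 0.405286
SE(ȳ_st) = √0.405286 = 0.63662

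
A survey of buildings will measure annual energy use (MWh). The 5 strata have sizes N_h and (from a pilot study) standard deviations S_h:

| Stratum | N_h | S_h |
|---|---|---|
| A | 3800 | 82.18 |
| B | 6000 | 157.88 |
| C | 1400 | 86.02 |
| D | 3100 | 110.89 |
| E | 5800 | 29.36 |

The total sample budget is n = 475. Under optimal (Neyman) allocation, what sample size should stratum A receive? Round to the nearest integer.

78

Neyman allocation: n_h = n · N_h S_h / Σ N_i S_i, with n = 475.
  stratum A: N_h·S_h = 3800·82.18 = 312284.00
  stratum B: N_h·S_h = 6000·157.88 = 947280.00
  stratum C: N_h·S_h = 1400·86.02 = 120428.00
  stratum D: N_h·S_h = 3100·110.89 = 343759.00
  stratum E: N_h·S_h = 5800·29.36 = 170288.00
Σ N_h S_h = 1894039.00
n for stratum A = 475·312284.00/1894039.00 = 78.317 → 78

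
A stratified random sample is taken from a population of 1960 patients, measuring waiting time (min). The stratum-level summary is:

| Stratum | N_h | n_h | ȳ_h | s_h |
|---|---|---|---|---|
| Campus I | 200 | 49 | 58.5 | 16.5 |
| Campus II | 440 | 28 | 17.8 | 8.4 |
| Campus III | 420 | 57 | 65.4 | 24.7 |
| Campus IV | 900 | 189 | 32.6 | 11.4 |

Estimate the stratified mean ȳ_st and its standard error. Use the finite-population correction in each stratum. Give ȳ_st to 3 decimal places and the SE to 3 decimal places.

ȳ_st = Σ W_h ȳ_h = (200·58.5 + 440·17.8 + 420·65.4 + 900·32.6)/1960 = 38.94898
V̂(ȳ_st) = Σ W_h² (1 − n_h/N_h) s_h²/n_h, with W_h = N_h/N and N = 1960:
  stratum Campus I: (200/1960)²·(1 − 49/200)·16.5²/49 = 0.0436784
  stratum Campus II: (440/1960)²·(1 − 28/440)·8.4²/28 = 0.118915
  stratum Campus III: (420/1960)²·(1 − 57/420)·24.7²/57 = 0.424779
  stratum Campus IV: (900/1960)²·(1 − 189/900)·11.4²/189 = 0.114538
V̂(ȳ_st) = 0.70191
SE(ȳ_st) = √0.70191 = 0.837801

ȳ_st ≈ 38.949, SE ≈ 0.838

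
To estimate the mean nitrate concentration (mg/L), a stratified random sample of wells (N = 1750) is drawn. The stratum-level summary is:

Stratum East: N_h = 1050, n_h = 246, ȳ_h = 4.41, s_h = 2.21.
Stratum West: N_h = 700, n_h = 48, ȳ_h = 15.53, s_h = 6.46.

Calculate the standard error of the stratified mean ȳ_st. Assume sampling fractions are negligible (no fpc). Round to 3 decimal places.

SE(ȳ_st) ≈ 0.382

V̂(ȳ_st) = Σ W_h² s_h²/n_h, with W_h = N_h/N and N = 1750:
  stratum East: (1050/1750)²·2.21²/246 = 0.00714746
  stratum West: (700/1750)²·6.46²/48 = 0.139105
V̂(ȳ_st) = 0.146253
SE(ȳ_st) = √0.146253 = 0.38243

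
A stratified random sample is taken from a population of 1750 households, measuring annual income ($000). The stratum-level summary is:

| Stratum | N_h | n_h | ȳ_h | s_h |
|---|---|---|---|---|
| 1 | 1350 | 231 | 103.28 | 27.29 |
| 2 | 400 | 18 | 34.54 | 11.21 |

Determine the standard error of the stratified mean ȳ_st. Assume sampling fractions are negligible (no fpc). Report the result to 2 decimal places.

SE(ȳ_st) ≈ 1.51

V̂(ȳ_st) = Σ W_h² s_h²/n_h, with W_h = N_h/N and N = 1750:
  stratum 1: (1350/1750)²·27.29²/231 = 1.91861
  stratum 2: (400/1750)²·11.21²/18 = 0.364739
V̂(ȳ_st) = 2.28335
SE(ȳ_st) = √2.28335 = 1.51108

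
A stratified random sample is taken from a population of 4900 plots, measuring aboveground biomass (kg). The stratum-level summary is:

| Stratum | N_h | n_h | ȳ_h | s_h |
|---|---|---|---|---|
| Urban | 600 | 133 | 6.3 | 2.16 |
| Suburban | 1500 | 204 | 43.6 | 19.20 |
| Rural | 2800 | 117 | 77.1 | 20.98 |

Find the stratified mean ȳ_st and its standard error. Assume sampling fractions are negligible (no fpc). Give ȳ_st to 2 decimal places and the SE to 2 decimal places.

ȳ_st = Σ W_h ȳ_h = (600·6.3 + 1500·43.6 + 2800·77.1)/4900 = 58.17551
V̂(ȳ_st) = Σ W_h² s_h²/n_h, with W_h = N_h/N and N = 4900:
  stratum Urban: (600/4900)²·2.16²/133 = 0.000525976
  stratum Suburban: (1500/4900)²·19.20²/204 = 0.169341
  stratum Rural: (2800/4900)²·20.98²/117 = 1.22843
V̂(ȳ_st) = 1.39829
SE(ȳ_st) = √1.39829 = 1.18249

ȳ_st ≈ 58.18, SE ≈ 1.18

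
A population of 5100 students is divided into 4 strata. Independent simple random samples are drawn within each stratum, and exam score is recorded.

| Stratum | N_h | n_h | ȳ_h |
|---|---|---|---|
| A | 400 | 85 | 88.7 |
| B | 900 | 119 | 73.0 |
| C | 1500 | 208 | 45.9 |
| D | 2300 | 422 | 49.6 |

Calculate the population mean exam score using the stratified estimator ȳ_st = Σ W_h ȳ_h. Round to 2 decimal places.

N = Σ N_h = 5100. Stratum weights W_h = N_h/N.
ȳ_st = (400·88.7 + 900·73.0 + 1500·45.9 + 2300·49.6) / 5100 = 55.7078

ȳ_st ≈ 55.71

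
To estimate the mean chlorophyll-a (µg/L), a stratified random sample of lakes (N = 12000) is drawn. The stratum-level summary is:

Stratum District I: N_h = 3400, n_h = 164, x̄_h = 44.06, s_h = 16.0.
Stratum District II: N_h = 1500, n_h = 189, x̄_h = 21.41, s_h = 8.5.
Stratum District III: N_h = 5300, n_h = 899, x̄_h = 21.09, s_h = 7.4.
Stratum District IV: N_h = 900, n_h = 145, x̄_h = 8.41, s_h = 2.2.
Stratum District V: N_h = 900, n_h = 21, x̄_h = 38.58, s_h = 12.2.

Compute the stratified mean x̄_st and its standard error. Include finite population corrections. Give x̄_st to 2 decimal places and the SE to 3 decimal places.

x̄_st = Σ W_h x̄_h = (3400·44.06 + 1500·21.41 + 5300·21.09 + 900·8.41 + 900·38.58)/12000 = 27.99892
V̂(x̄_st) = Σ W_h² (1 − n_h/N_h) s_h²/n_h, with W_h = N_h/N and N = 12000:
  stratum District I: (3400/12000)²·(1 − 164/3400)·16.0²/164 = 0.119267
  stratum District II: (1500/12000)²·(1 − 189/1500)·8.5²/189 = 0.00522044
  stratum District III: (5300/12000)²·(1 − 899/5300)·7.4²/899 = 0.00986662
  stratum District IV: (900/12000)²·(1 − 145/900)·2.2²/145 = 0.000157509
  stratum District V: (900/12000)²·(1 − 21/900)·12.2²/21 = 0.0389376
V̂(x̄_st) = 0.173449
SE(x̄_st) = √0.173449 = 0.416473

x̄_st ≈ 28.00, SE ≈ 0.416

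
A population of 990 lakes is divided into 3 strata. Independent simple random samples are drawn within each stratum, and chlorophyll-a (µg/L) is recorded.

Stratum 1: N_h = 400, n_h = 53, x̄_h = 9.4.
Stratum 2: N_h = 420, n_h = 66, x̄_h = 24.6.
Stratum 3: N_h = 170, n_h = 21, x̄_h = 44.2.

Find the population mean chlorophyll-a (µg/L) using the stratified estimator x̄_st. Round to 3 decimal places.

x̄_st ≈ 21.824

N = Σ N_h = 990. Stratum weights W_h = N_h/N.
x̄_st = (400·9.4 + 420·24.6 + 170·44.2) / 990 = 21.82424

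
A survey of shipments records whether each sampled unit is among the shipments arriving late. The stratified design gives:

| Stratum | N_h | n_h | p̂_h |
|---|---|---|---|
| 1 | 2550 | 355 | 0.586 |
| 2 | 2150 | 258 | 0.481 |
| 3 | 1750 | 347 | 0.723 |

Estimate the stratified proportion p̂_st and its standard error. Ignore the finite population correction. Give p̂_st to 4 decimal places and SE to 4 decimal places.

p̂_st ≈ 0.5882, SE ≈ 0.0161

N = 6450; stratum weights W_h = N_h/N.
p̂_st = Σ W_h p̂_h = (2550·0.586 + 2150·0.481 + 1750·0.723)/6450 = 0.58817
V̂(p̂_st) = Σ W_h² p̂_h(1−p̂_h)/(n_h−1):
  stratum 1: (2550/6450)²·0.586·0.414/354 = 0.000107116
  stratum 2: (2150/6450)²·0.481·0.519/257 = 0.000107929
  stratum 3: (1750/6450)²·0.723·0.277/346 = 4.26087e-05
V̂(p̂_st) = 0.000257654; SE = √V̂ = 0.0160516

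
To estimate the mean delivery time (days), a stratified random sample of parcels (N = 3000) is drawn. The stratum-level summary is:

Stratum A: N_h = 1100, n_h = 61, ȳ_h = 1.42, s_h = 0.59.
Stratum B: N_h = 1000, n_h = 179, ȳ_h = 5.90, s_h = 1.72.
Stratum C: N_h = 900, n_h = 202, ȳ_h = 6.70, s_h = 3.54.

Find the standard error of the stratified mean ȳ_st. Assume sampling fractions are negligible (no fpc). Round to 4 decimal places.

V̂(ȳ_st) = Σ W_h² s_h²/n_h, with W_h = N_h/N and N = 3000:
  stratum A: (1100/3000)²·0.59²/61 = 0.000767215
  stratum B: (1000/3000)²·1.72²/179 = 0.00183637
  stratum C: (900/3000)²·3.54²/202 = 0.00558339
V̂(ȳ_st) = 0.00818698
SE(ȳ_st) = √0.00818698 = 0.0904819

SE(ȳ_st) ≈ 0.0905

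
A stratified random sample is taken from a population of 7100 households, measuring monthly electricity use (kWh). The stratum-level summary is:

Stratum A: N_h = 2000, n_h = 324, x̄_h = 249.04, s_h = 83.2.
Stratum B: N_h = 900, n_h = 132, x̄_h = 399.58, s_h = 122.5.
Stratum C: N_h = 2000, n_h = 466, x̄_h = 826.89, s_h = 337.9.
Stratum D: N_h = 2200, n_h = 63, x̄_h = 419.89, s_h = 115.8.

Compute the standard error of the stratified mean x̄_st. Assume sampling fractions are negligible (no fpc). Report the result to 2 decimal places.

SE(x̄_st) ≈ 6.59

V̂(x̄_st) = Σ W_h² s_h²/n_h, with W_h = N_h/N and N = 7100:
  stratum A: (2000/7100)²·83.2²/324 = 1.69529
  stratum B: (900/7100)²·122.5²/132 = 1.8267
  stratum C: (2000/7100)²·337.9²/466 = 19.4417
  stratum D: (2200/7100)²·115.8²/63 = 20.4364
V̂(x̄_st) = 43.4001
SE(x̄_st) = √43.4001 = 6.58788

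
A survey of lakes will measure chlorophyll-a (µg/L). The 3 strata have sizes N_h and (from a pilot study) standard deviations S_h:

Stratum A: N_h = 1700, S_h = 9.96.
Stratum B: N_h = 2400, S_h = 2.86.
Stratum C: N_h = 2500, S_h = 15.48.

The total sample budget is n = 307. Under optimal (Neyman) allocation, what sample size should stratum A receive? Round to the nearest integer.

Neyman allocation: n_h = n · N_h S_h / Σ N_i S_i, with n = 307.
  stratum A: N_h·S_h = 1700·9.96 = 16932.00
  stratum B: N_h·S_h = 2400·2.86 = 6864.00
  stratum C: N_h·S_h = 2500·15.48 = 38700.00
Σ N_h S_h = 62496.00
n for stratum A = 307·16932.00/62496.00 = 83.175 → 83

83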